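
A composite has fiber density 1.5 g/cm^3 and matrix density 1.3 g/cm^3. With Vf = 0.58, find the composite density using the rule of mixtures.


rho_c = rho_f*Vf + rho_m*(1-Vf) = 1.5*0.58 + 1.3*0.42 = 1.416 g/cm^3

1.416 g/cm^3


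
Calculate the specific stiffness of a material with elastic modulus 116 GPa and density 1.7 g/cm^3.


Specific stiffness = E/rho = 116/1.7 = 68.2 GPa/(g/cm^3)

68.2 GPa/(g/cm^3)


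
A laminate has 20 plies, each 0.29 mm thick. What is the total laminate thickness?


h = n * t_ply = 20 * 0.29 = 5.8 mm

5.8 mm


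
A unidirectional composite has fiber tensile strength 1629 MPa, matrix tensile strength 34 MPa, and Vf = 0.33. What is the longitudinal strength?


sigma_1 = sigma_f*Vf + sigma_m*(1-Vf) = 1629*0.33 + 34*0.67 = 560.4 MPa

560.4 MPa


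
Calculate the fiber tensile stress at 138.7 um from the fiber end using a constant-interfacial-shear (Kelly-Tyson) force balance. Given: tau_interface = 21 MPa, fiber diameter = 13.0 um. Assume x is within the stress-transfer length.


Force balance: sigma_f * (pi*d^2/4) = tau * (pi*d) * x  ->  sigma_f = 4 * tau * x / d
sigma_f = 4 * 21 * 138.7 / 13.0 = 896.2 MPa

896.2 MPa


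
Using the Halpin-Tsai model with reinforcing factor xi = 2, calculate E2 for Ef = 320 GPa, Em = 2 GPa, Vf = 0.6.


eta = (Ef/Em - 1)/(Ef/Em + xi) = (160.0 - 1)/(160.0 + 2) = 0.9815
E2 = Em*(1+xi*eta*Vf)/(1-eta*Vf) = 10.59 GPa

10.59 GPa


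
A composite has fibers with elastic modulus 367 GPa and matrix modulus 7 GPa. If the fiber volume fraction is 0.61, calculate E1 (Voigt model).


E1 = Ef*Vf + Em*(1-Vf) = 367*0.61 + 7*0.39 = 226.6 GPa

226.6 GPa


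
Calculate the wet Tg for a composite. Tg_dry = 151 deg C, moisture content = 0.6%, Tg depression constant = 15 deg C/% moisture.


Tg_wet = Tg_dry - k*moisture = 151 - 15*0.6 = 142.0 deg C

142.0 deg C


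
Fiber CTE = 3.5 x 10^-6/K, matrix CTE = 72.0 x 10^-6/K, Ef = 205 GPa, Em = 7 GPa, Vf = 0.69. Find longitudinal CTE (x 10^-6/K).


E1 = Ef*Vf + Em*(1-Vf) = 143.62
alpha_1 = (alpha_f*Ef*Vf + alpha_m*Em*(1-Vf))/E1 = 4.53 x 10^-6/K

4.53 x 10^-6/K


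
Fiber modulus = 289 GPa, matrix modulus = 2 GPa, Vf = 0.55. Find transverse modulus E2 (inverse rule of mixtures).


1/E2 = Vf/Ef + (1-Vf)/Em = 0.55/289 + 0.45/2
E2 = 4.41 GPa

4.41 GPa


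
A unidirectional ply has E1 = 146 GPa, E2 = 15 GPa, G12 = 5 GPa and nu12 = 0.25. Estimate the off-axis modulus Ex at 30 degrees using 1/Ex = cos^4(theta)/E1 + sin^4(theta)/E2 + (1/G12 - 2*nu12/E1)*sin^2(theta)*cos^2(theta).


cos^4(30) = 0.5625, sin^4(30) = 0.0625, sin^2(30)*cos^2(30) = 0.1875
1/G12 - 2*nu12/E1 = 1/5 - 2*0.25/146 = 0.196575 GPa^-1
1/Ex = 0.5625/146 + 0.0625/15 + 0.196575*0.1875 = 0.0448773 GPa^-1
Ex = 22.28 GPa

22.28 GPa


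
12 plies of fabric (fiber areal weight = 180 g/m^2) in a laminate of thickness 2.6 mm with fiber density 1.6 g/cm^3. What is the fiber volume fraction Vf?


Vf = n * FAW / (rho_f * h * 1000) = 12 * 180 / (1.6 * 2.6 * 1000) = 0.5192

0.5192


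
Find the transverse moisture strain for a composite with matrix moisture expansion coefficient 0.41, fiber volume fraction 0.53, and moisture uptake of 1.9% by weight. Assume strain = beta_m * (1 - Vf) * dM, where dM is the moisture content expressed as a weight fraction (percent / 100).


dM = 1.9/100 = 0.019
strain = beta_m * (1-Vf) * dM = 0.41 * 0.47 * 0.019 = 0.0036613

0.0036613


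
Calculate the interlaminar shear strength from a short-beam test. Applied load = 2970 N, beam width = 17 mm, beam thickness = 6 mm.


ILSS = 3F/(4bh) = 3*2970/(4*17*6) = 21.84 MPa

21.84 MPa


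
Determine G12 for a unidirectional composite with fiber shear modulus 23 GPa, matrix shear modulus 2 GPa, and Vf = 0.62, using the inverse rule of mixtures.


1/G12 = Vf/Gf + (1-Vf)/Gm = 0.62/23 + 0.38/2
G12 = 4.61 GPa

4.61 GPa


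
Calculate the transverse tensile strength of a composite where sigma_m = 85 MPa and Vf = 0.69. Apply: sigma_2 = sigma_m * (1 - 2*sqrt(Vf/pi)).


factor = 1 - 2*sqrt(0.69/pi) = 0.0627
sigma_2 = 85 * 0.0627 = 5.33 MPa

5.33 MPa


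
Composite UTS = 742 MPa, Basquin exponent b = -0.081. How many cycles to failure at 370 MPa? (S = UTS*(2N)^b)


N = 0.5 * (S/UTS)^(1/b) = 0.5 * (370/742)^(1/-0.081) = 2690.6743 cycles

2690.6743 cycles


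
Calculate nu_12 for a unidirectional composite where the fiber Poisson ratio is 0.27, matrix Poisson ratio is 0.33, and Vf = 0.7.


nu_12 = nu_f*Vf + nu_m*(1-Vf) = 0.27*0.7 + 0.33*0.3 = 0.288

0.288


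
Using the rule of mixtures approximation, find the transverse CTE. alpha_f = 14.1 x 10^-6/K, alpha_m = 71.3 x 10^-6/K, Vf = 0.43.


alpha_2 = alpha_f*Vf + alpha_m*(1-Vf) = 14.1*0.43 + 71.3*0.57 = 46.7 x 10^-6/K

46.7 x 10^-6/K


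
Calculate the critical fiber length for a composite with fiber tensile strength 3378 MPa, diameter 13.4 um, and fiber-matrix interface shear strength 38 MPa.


Lc = sigma_f * d / (2 * tau_i) = 3378 * 13.4 / (2 * 38) = 595.6 um

595.6 um


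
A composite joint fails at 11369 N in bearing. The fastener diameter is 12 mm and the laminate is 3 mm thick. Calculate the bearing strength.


sigma_br = F/(d*h) = 11369/(12*3) = 315.8 MPa

315.8 MPa


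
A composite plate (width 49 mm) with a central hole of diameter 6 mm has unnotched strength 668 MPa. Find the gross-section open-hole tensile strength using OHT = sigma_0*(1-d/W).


OHT = sigma_0*(1-d/W) = 668*(1-6/49) = 586.2 MPa

586.2 MPa


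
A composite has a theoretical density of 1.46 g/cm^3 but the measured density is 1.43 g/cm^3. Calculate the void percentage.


Void% = (rho_theo - rho_actual)/rho_theo * 100 = (1.46 - 1.43)/1.46 * 100 = 2.05%

2.05%


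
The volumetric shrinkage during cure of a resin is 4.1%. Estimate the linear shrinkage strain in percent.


Linear shrinkage ≈ vol_shrink/3 = 4.1/3 = 1.367%

1.367%


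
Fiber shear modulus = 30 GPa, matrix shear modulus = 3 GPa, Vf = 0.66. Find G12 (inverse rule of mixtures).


1/G12 = Vf/Gf + (1-Vf)/Gm = 0.66/30 + 0.34/3
G12 = 7.39 GPa

7.39 GPa


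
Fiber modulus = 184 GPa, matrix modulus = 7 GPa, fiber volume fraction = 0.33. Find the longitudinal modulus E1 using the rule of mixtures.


E1 = Ef*Vf + Em*(1-Vf) = 184*0.33 + 7*0.67 = 65.41 GPa

65.41 GPa


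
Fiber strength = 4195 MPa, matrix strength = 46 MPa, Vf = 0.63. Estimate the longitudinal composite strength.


sigma_1 = sigma_f*Vf + sigma_m*(1-Vf) = 4195*0.63 + 46*0.37 = 2659.9 MPa

2659.9 MPa


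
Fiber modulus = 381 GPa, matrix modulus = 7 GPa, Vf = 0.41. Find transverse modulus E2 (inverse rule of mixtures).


1/E2 = Vf/Ef + (1-Vf)/Em = 0.41/381 + 0.59/7
E2 = 11.71 GPa

11.71 GPa


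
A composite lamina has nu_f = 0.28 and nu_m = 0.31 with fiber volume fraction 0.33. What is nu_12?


nu_12 = nu_f*Vf + nu_m*(1-Vf) = 0.28*0.33 + 0.31*0.67 = 0.3001

0.3001


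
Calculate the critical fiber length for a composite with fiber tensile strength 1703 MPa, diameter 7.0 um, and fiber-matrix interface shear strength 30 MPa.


Lc = sigma_f * d / (2 * tau_i) = 1703 * 7.0 / (2 * 30) = 198.7 um

198.7 um


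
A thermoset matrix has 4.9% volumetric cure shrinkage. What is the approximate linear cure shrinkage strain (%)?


Linear shrinkage ≈ vol_shrink/3 = 4.9/3 = 1.633%

1.633%


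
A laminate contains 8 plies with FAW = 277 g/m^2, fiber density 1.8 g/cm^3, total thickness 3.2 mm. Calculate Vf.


Vf = n * FAW / (rho_f * h * 1000) = 8 * 277 / (1.8 * 3.2 * 1000) = 0.3847

0.3847


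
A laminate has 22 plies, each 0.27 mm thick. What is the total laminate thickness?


h = n * t_ply = 22 * 0.27 = 5.94 mm

5.94 mm


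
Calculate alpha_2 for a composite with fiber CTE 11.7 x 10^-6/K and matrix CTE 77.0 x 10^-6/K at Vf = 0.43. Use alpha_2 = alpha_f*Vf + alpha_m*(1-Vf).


alpha_2 = alpha_f*Vf + alpha_m*(1-Vf) = 11.7*0.43 + 77.0*0.57 = 48.9 x 10^-6/K

48.9 x 10^-6/K


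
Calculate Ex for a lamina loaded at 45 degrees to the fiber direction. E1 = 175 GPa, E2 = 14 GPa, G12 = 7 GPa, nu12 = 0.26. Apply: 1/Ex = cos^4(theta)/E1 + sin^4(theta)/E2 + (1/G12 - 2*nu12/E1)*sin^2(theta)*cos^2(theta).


cos^4(45) = 0.25, sin^4(45) = 0.25, sin^2(45)*cos^2(45) = 0.25
1/G12 - 2*nu12/E1 = 1/7 - 2*0.26/175 = 0.139886 GPa^-1
1/Ex = 0.25/175 + 0.25/14 + 0.139886*0.25 = 0.0542571 GPa^-1
Ex = 18.43 GPa

18.43 GPa


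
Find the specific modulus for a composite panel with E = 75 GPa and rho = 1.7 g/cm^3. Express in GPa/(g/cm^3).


Specific stiffness = E/rho = 75/1.7 = 44.1 GPa/(g/cm^3)

44.1 GPa/(g/cm^3)


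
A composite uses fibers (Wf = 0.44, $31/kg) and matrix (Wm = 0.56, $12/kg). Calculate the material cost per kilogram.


Cost = cost_f*Wf + cost_m*Wm = 31*0.44 + 12*0.56 = $20.36/kg

$20.36/kg


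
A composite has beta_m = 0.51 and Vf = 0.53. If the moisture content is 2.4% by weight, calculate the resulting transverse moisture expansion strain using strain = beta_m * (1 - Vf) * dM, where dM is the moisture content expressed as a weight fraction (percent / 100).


dM = 2.4/100 = 0.024
strain = beta_m * (1-Vf) * dM = 0.51 * 0.47 * 0.024 = 0.0057528

0.0057528


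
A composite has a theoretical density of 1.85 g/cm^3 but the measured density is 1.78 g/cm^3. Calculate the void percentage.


Void% = (rho_theo - rho_actual)/rho_theo * 100 = (1.85 - 1.78)/1.85 * 100 = 3.78%

3.78%


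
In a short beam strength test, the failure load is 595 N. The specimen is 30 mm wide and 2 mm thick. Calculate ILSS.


ILSS = 3F/(4bh) = 3*595/(4*30*2) = 7.44 MPa

7.44 MPa


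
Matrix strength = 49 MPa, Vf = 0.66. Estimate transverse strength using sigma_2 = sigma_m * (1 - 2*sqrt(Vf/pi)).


factor = 1 - 2*sqrt(0.66/pi) = 0.0833
sigma_2 = 49 * 0.0833 = 4.08 MPa

4.08 MPa


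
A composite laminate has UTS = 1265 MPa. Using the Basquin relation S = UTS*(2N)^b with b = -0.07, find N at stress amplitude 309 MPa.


N = 0.5 * (S/UTS)^(1/b) = 0.5 * (309/1265)^(1/-0.07) = 2.7779e+08 cycles

2.7779e+08 cycles


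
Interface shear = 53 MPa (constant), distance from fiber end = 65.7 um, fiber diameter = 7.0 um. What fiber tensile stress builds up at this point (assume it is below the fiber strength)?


Force balance: sigma_f * (pi*d^2/4) = tau * (pi*d) * x  ->  sigma_f = 4 * tau * x / d
sigma_f = 4 * 53 * 65.7 / 7.0 = 1989.8 MPa

1989.8 MPa


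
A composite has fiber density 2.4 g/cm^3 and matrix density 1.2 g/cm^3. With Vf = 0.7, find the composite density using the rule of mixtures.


rho_c = rho_f*Vf + rho_m*(1-Vf) = 2.4*0.7 + 1.2*0.3 = 2.04 g/cm^3

2.04 g/cm^3


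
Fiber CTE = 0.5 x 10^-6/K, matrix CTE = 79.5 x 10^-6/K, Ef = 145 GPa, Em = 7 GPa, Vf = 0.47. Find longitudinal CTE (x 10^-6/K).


E1 = Ef*Vf + Em*(1-Vf) = 71.86
alpha_1 = (alpha_f*Ef*Vf + alpha_m*Em*(1-Vf))/E1 = 4.58 x 10^-6/K

4.58 x 10^-6/K


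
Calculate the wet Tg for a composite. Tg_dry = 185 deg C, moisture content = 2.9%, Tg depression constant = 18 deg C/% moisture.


Tg_wet = Tg_dry - k*moisture = 185 - 18*2.9 = 132.8 deg C

132.8 deg C


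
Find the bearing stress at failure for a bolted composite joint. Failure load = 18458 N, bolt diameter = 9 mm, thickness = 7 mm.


sigma_br = F/(d*h) = 18458/(9*7) = 293.0 MPa

293.0 MPa


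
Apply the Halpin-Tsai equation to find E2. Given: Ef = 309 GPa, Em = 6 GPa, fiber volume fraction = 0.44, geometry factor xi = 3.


eta = (Ef/Em - 1)/(Ef/Em + xi) = (51.5 - 1)/(51.5 + 3) = 0.9266
E2 = Em*(1+xi*eta*Vf)/(1-eta*Vf) = 22.52 GPa

22.52 GPa


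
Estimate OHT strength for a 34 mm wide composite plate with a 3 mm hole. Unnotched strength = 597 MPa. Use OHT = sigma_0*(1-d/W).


OHT = sigma_0*(1-d/W) = 597*(1-3/34) = 544.3 MPa

544.3 MPa


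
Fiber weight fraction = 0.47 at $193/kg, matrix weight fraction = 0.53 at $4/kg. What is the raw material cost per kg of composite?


Cost = cost_f*Wf + cost_m*Wm = 193*0.47 + 4*0.53 = $92.83/kg

$92.83/kg


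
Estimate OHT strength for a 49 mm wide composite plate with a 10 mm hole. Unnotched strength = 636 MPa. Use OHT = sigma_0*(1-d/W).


OHT = sigma_0*(1-d/W) = 636*(1-10/49) = 506.2 MPa

506.2 MPa


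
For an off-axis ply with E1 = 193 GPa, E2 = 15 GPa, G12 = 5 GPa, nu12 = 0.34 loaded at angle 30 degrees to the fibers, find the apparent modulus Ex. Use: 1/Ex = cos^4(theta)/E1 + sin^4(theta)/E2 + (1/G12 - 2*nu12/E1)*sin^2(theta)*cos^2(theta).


cos^4(30) = 0.5625, sin^4(30) = 0.0625, sin^2(30)*cos^2(30) = 0.1875
1/G12 - 2*nu12/E1 = 1/5 - 2*0.34/193 = 0.196477 GPa^-1
1/Ex = 0.5625/193 + 0.0625/15 + 0.196477*0.1875 = 0.0439206 GPa^-1
Ex = 22.77 GPa

22.77 GPa


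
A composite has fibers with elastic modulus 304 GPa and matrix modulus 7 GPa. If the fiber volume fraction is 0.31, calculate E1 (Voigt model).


E1 = Ef*Vf + Em*(1-Vf) = 304*0.31 + 7*0.69 = 99.07 GPa

99.07 GPa


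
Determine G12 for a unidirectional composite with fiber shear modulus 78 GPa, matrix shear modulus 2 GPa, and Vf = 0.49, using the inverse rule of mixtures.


1/G12 = Vf/Gf + (1-Vf)/Gm = 0.49/78 + 0.51/2
G12 = 3.83 GPa

3.83 GPa


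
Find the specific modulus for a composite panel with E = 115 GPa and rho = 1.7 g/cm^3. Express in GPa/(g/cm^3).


Specific stiffness = E/rho = 115/1.7 = 67.6 GPa/(g/cm^3)

67.6 GPa/(g/cm^3)


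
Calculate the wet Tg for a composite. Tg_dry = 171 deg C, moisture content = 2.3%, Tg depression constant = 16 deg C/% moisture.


Tg_wet = Tg_dry - k*moisture = 171 - 16*2.3 = 134.2 deg C

134.2 deg C


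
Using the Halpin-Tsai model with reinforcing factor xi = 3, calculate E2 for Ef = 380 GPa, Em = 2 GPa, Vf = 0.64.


eta = (Ef/Em - 1)/(Ef/Em + xi) = (190.0 - 1)/(190.0 + 3) = 0.9793
E2 = Em*(1+xi*eta*Vf)/(1-eta*Vf) = 15.43 GPa

15.43 GPa


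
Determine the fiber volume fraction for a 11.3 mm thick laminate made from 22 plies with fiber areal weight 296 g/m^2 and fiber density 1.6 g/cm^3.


Vf = n * FAW / (rho_f * h * 1000) = 22 * 296 / (1.6 * 11.3 * 1000) = 0.3602

0.3602


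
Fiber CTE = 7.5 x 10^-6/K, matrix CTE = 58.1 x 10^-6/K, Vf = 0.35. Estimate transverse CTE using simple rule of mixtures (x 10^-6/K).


alpha_2 = alpha_f*Vf + alpha_m*(1-Vf) = 7.5*0.35 + 58.1*0.65 = 40.4 x 10^-6/K

40.4 x 10^-6/K


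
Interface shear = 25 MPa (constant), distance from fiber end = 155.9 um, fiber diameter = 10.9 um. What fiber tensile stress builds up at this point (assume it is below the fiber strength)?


Force balance: sigma_f * (pi*d^2/4) = tau * (pi*d) * x  ->  sigma_f = 4 * tau * x / d
sigma_f = 4 * 25 * 155.9 / 10.9 = 1430.3 MPa

1430.3 MPa


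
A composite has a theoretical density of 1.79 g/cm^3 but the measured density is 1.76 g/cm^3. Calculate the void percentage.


Void% = (rho_theo - rho_actual)/rho_theo * 100 = (1.79 - 1.76)/1.79 * 100 = 1.68%

1.68%


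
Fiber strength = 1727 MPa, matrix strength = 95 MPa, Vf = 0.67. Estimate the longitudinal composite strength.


sigma_1 = sigma_f*Vf + sigma_m*(1-Vf) = 1727*0.67 + 95*0.33 = 1188.4 MPa

1188.4 MPa


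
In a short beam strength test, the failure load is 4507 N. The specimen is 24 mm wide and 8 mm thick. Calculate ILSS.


ILSS = 3F/(4bh) = 3*4507/(4*24*8) = 17.61 MPa

17.61 MPa


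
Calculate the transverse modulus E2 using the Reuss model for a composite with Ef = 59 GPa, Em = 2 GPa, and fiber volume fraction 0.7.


1/E2 = Vf/Ef + (1-Vf)/Em = 0.7/59 + 0.3/2
E2 = 6.18 GPa

6.18 GPa


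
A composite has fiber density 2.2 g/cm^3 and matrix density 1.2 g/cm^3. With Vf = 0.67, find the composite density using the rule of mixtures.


rho_c = rho_f*Vf + rho_m*(1-Vf) = 2.2*0.67 + 1.2*0.33 = 1.87 g/cm^3

1.87 g/cm^3


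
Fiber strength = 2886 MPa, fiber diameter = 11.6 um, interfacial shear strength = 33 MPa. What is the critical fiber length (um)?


Lc = sigma_f * d / (2 * tau_i) = 2886 * 11.6 / (2 * 33) = 507.2 um

507.2 um


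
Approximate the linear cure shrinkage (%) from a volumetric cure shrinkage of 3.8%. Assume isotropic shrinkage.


Linear shrinkage ≈ vol_shrink/3 = 3.8/3 = 1.267%

1.267%


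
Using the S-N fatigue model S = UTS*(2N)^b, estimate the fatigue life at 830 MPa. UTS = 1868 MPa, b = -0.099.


N = 0.5 * (S/UTS)^(1/b) = 0.5 * (830/1868)^(1/-0.099) = 1809.4373 cycles

1809.4373 cycles


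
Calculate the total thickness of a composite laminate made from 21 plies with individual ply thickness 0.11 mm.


h = n * t_ply = 21 * 0.11 = 2.31 mm

2.31 mm


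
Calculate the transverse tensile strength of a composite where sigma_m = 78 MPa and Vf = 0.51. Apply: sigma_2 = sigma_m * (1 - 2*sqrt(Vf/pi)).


factor = 1 - 2*sqrt(0.51/pi) = 0.1942
sigma_2 = 78 * 0.1942 = 15.15 MPa

15.15 MPa


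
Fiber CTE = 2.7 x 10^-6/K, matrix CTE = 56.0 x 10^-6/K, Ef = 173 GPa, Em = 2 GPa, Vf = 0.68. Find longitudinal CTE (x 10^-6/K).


E1 = Ef*Vf + Em*(1-Vf) = 118.28
alpha_1 = (alpha_f*Ef*Vf + alpha_m*Em*(1-Vf))/E1 = 2.99 x 10^-6/K

2.99 x 10^-6/K


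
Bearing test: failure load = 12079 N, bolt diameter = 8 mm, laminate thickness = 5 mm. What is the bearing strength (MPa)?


sigma_br = F/(d*h) = 12079/(8*5) = 302.0 MPa

302.0 MPa


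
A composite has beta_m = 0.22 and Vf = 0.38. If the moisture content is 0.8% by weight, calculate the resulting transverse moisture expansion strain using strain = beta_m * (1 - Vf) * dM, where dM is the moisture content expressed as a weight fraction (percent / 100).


dM = 0.8/100 = 0.008
strain = beta_m * (1-Vf) * dM = 0.22 * 0.62 * 0.008 = 0.0010912

0.0010912


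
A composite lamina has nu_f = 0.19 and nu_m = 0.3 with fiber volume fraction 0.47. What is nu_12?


nu_12 = nu_f*Vf + nu_m*(1-Vf) = 0.19*0.47 + 0.3*0.53 = 0.2483

0.2483


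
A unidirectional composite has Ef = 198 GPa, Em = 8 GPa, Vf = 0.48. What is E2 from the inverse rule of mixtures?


1/E2 = Vf/Ef + (1-Vf)/Em = 0.48/198 + 0.52/8
E2 = 14.83 GPa

14.83 GPa


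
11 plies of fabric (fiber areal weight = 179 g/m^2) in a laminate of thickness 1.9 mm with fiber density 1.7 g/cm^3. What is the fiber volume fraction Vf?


Vf = n * FAW / (rho_f * h * 1000) = 11 * 179 / (1.7 * 1.9 * 1000) = 0.6096

0.6096


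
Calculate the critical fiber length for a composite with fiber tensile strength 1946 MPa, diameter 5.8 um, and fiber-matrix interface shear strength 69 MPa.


Lc = sigma_f * d / (2 * tau_i) = 1946 * 5.8 / (2 * 69) = 81.8 um

81.8 um


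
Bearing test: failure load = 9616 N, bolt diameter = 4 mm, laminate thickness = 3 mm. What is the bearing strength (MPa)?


sigma_br = F/(d*h) = 9616/(4*3) = 801.3 MPa

801.3 MPa


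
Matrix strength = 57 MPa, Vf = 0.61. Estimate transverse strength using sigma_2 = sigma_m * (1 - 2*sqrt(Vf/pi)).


factor = 1 - 2*sqrt(0.61/pi) = 0.1187
sigma_2 = 57 * 0.1187 = 6.77 MPa

6.77 MPa


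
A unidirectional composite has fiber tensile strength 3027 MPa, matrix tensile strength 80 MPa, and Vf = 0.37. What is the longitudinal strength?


sigma_1 = sigma_f*Vf + sigma_m*(1-Vf) = 3027*0.37 + 80*0.63 = 1170.4 MPa

1170.4 MPa


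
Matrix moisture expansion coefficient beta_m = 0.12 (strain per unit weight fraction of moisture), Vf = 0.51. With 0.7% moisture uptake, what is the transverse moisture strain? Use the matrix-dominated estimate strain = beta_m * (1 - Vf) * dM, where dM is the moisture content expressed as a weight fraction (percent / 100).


dM = 0.7/100 = 0.007
strain = beta_m * (1-Vf) * dM = 0.12 * 0.49 * 0.007 = 0.0004116

0.0004116


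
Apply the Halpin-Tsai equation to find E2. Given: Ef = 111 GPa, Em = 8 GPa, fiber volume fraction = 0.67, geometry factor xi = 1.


eta = (Ef/Em - 1)/(Ef/Em + xi) = (13.875 - 1)/(13.875 + 1) = 0.8655
E2 = Em*(1+xi*eta*Vf)/(1-eta*Vf) = 30.09 GPa

30.09 GPa


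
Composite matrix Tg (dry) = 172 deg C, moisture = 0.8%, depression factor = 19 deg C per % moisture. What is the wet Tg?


Tg_wet = Tg_dry - k*moisture = 172 - 19*0.8 = 156.8 deg C

156.8 deg C


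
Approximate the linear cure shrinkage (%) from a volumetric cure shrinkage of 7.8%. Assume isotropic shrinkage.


Linear shrinkage ≈ vol_shrink/3 = 7.8/3 = 2.6%

2.6%


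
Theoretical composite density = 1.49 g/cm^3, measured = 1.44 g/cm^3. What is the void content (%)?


Void% = (rho_theo - rho_actual)/rho_theo * 100 = (1.49 - 1.44)/1.49 * 100 = 3.36%

3.36%


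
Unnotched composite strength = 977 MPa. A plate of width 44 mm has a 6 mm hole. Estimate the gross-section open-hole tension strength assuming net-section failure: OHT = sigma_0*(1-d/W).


OHT = sigma_0*(1-d/W) = 977*(1-6/44) = 843.8 MPa

843.8 MPa


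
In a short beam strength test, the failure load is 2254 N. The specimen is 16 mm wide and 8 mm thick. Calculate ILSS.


ILSS = 3F/(4bh) = 3*2254/(4*16*8) = 13.21 MPa

13.21 MPa


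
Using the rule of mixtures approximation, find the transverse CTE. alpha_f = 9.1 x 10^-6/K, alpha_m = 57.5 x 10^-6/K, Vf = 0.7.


alpha_2 = alpha_f*Vf + alpha_m*(1-Vf) = 9.1*0.7 + 57.5*0.3 = 23.6 x 10^-6/K

23.6 x 10^-6/K


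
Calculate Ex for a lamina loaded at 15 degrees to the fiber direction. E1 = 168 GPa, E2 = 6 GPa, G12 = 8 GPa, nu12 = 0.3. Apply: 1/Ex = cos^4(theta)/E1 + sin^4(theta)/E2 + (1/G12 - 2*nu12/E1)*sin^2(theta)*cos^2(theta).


cos^4(15) = 0.870513, sin^4(15) = 0.004487, sin^2(15)*cos^2(15) = 0.0625
1/G12 - 2*nu12/E1 = 1/8 - 2*0.3/168 = 0.121429 GPa^-1
1/Ex = 0.870513/168 + 0.004487/6 + 0.121429*0.0625 = 0.0135188 GPa^-1
Ex = 73.97 GPa

73.97 GPa


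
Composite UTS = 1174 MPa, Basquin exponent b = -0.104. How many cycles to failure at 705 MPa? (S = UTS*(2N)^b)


N = 0.5 * (S/UTS)^(1/b) = 0.5 * (705/1174)^(1/-0.104) = 67.3869 cycles

67.3869 cycles


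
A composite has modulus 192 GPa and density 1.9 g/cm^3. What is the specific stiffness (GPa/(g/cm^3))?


Specific stiffness = E/rho = 192/1.9 = 101.1 GPa/(g/cm^3)

101.1 GPa/(g/cm^3)


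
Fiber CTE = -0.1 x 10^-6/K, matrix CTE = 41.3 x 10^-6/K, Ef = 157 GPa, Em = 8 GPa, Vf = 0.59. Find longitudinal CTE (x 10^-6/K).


E1 = Ef*Vf + Em*(1-Vf) = 95.91
alpha_1 = (alpha_f*Ef*Vf + alpha_m*Em*(1-Vf))/E1 = 1.32 x 10^-6/K

1.32 x 10^-6/K


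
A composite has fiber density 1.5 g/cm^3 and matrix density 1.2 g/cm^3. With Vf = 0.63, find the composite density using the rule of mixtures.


rho_c = rho_f*Vf + rho_m*(1-Vf) = 1.5*0.63 + 1.2*0.37 = 1.389 g/cm^3

1.389 g/cm^3


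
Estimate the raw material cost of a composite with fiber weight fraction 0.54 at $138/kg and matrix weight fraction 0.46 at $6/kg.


Cost = cost_f*Wf + cost_m*Wm = 138*0.54 + 6*0.46 = $77.28/kg

$77.28/kg


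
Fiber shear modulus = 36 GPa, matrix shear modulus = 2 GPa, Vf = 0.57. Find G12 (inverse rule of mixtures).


1/G12 = Vf/Gf + (1-Vf)/Gm = 0.57/36 + 0.43/2
G12 = 4.33 GPa

4.33 GPa


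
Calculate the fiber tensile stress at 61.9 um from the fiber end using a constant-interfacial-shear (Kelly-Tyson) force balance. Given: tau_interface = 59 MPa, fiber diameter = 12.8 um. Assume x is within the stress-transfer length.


Force balance: sigma_f * (pi*d^2/4) = tau * (pi*d) * x  ->  sigma_f = 4 * tau * x / d
sigma_f = 4 * 59 * 61.9 / 12.8 = 1141.3 MPa

1141.3 MPa


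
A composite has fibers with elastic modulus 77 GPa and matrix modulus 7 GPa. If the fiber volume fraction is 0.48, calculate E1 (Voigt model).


E1 = Ef*Vf + Em*(1-Vf) = 77*0.48 + 7*0.52 = 40.6 GPa

40.6 GPa


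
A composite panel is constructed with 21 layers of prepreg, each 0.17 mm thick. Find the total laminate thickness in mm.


h = n * t_ply = 21 * 0.17 = 3.57 mm

3.57 mm


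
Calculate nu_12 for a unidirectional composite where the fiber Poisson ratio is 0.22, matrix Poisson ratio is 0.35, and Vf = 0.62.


nu_12 = nu_f*Vf + nu_m*(1-Vf) = 0.22*0.62 + 0.35*0.38 = 0.2694

0.2694


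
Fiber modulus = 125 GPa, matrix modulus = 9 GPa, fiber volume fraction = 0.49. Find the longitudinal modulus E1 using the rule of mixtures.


E1 = Ef*Vf + Em*(1-Vf) = 125*0.49 + 9*0.51 = 65.84 GPa

65.84 GPa


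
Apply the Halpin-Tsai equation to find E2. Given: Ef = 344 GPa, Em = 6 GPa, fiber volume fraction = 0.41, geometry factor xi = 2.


eta = (Ef/Em - 1)/(Ef/Em + xi) = (57.3333 - 1)/(57.3333 + 2) = 0.9494
E2 = Em*(1+xi*eta*Vf)/(1-eta*Vf) = 17.47 GPa

17.47 GPa


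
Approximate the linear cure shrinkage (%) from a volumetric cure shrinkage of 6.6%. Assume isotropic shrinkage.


Linear shrinkage ≈ vol_shrink/3 = 6.6/3 = 2.2%

2.2%


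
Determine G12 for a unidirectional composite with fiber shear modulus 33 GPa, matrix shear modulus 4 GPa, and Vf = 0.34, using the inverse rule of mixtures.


1/G12 = Vf/Gf + (1-Vf)/Gm = 0.34/33 + 0.66/4
G12 = 5.7 GPa

5.7 GPa


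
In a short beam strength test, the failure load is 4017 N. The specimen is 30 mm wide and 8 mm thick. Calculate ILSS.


ILSS = 3F/(4bh) = 3*4017/(4*30*8) = 12.55 MPa

12.55 MPa


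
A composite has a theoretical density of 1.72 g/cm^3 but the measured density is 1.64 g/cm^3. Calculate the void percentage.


Void% = (rho_theo - rho_actual)/rho_theo * 100 = (1.72 - 1.64)/1.72 * 100 = 4.65%

4.65%


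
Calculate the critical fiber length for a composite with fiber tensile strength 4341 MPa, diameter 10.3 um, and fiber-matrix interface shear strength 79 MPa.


Lc = sigma_f * d / (2 * tau_i) = 4341 * 10.3 / (2 * 79) = 283.0 um

283.0 um


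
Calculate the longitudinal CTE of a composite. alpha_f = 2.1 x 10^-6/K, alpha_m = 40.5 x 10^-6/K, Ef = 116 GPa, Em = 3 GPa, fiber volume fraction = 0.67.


E1 = Ef*Vf + Em*(1-Vf) = 78.71
alpha_1 = (alpha_f*Ef*Vf + alpha_m*Em*(1-Vf))/E1 = 2.58 x 10^-6/K

2.58 x 10^-6/K


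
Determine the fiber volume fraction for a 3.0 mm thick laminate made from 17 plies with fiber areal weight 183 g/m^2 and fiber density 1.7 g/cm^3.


Vf = n * FAW / (rho_f * h * 1000) = 17 * 183 / (1.7 * 3.0 * 1000) = 0.61

0.61


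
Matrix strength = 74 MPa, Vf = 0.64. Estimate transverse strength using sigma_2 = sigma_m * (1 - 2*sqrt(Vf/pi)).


factor = 1 - 2*sqrt(0.64/pi) = 0.0973
sigma_2 = 74 * 0.0973 = 7.2 MPa

7.2 MPa


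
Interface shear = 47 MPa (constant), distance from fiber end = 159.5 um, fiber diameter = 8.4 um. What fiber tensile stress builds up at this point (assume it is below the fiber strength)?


Force balance: sigma_f * (pi*d^2/4) = tau * (pi*d) * x  ->  sigma_f = 4 * tau * x / d
sigma_f = 4 * 47 * 159.5 / 8.4 = 3569.8 MPa

3569.8 MPa


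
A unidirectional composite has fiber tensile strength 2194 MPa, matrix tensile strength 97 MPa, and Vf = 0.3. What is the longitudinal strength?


sigma_1 = sigma_f*Vf + sigma_m*(1-Vf) = 2194*0.3 + 97*0.7 = 726.1 MPa

726.1 MPa


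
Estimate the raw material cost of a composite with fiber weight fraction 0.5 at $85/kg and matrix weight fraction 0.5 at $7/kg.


Cost = cost_f*Wf + cost_m*Wm = 85*0.5 + 7*0.5 = $46.0/kg

$46.0/kg


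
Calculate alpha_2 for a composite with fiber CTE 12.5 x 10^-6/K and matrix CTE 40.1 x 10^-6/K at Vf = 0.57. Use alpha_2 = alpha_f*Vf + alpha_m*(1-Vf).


alpha_2 = alpha_f*Vf + alpha_m*(1-Vf) = 12.5*0.57 + 40.1*0.43 = 24.4 x 10^-6/K

24.4 x 10^-6/K


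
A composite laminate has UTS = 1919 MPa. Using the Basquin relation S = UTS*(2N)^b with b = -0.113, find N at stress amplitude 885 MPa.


N = 0.5 * (S/UTS)^(1/b) = 0.5 * (885/1919)^(1/-0.113) = 471.6142 cycles

471.6142 cycles


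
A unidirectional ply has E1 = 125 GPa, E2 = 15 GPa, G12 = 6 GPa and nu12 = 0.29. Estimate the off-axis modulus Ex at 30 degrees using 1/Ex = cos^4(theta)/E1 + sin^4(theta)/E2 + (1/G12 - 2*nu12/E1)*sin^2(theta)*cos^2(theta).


cos^4(30) = 0.5625, sin^4(30) = 0.0625, sin^2(30)*cos^2(30) = 0.1875
1/G12 - 2*nu12/E1 = 1/6 - 2*0.29/125 = 0.162027 GPa^-1
1/Ex = 0.5625/125 + 0.0625/15 + 0.162027*0.1875 = 0.0390467 GPa^-1
Ex = 25.61 GPa

25.61 GPa


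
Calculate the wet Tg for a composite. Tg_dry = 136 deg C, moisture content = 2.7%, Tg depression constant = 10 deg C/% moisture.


Tg_wet = Tg_dry - k*moisture = 136 - 10*2.7 = 109.0 deg C

109.0 deg C


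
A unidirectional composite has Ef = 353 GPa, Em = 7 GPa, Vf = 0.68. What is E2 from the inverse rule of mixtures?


1/E2 = Vf/Ef + (1-Vf)/Em = 0.68/353 + 0.32/7
E2 = 20.99 GPa

20.99 GPa


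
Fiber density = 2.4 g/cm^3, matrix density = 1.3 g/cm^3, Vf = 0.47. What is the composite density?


rho_c = rho_f*Vf + rho_m*(1-Vf) = 2.4*0.47 + 1.3*0.53 = 1.817 g/cm^3

1.817 g/cm^3


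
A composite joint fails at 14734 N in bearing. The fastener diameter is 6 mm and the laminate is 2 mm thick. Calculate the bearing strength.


sigma_br = F/(d*h) = 14734/(6*2) = 1227.8 MPa

1227.8 MPa


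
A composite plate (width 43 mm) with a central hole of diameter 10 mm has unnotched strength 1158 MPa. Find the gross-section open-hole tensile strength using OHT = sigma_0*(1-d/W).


OHT = sigma_0*(1-d/W) = 1158*(1-10/43) = 888.7 MPa

888.7 MPa


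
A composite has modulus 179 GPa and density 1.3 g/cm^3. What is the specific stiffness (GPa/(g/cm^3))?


Specific stiffness = E/rho = 179/1.3 = 137.7 GPa/(g/cm^3)

137.7 GPa/(g/cm^3)


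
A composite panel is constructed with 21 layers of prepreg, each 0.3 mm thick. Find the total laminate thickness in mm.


h = n * t_ply = 21 * 0.3 = 6.3 mm

6.3 mm


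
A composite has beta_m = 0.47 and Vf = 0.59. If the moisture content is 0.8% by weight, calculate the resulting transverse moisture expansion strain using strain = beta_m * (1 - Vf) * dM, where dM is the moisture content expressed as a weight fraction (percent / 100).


dM = 0.8/100 = 0.008
strain = beta_m * (1-Vf) * dM = 0.47 * 0.41 * 0.008 = 0.0015416

0.0015416


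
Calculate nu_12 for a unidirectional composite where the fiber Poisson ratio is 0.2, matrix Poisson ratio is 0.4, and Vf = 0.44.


nu_12 = nu_f*Vf + nu_m*(1-Vf) = 0.2*0.44 + 0.4*0.56 = 0.312

0.312


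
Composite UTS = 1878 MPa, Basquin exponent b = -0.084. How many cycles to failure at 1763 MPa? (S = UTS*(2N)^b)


N = 0.5 * (S/UTS)^(1/b) = 0.5 * (1763/1878)^(1/-0.084) = 1.0609 cycles

1.0609 cycles


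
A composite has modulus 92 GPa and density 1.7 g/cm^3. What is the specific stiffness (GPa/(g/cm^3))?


Specific stiffness = E/rho = 92/1.7 = 54.1 GPa/(g/cm^3)

54.1 GPa/(g/cm^3)


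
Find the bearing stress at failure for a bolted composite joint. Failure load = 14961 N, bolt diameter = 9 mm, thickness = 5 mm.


sigma_br = F/(d*h) = 14961/(9*5) = 332.5 MPa

332.5 MPa


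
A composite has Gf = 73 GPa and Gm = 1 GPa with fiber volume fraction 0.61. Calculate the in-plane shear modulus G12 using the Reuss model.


1/G12 = Vf/Gf + (1-Vf)/Gm = 0.61/73 + 0.39/1
G12 = 2.51 GPa

2.51 GPa


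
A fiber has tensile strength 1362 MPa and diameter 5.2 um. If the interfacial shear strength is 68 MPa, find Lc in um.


Lc = sigma_f * d / (2 * tau_i) = 1362 * 5.2 / (2 * 68) = 52.1 um

52.1 um


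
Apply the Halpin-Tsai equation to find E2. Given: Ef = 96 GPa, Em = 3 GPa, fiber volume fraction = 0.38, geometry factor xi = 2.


eta = (Ef/Em - 1)/(Ef/Em + xi) = (32.0 - 1)/(32.0 + 2) = 0.9118
E2 = Em*(1+xi*eta*Vf)/(1-eta*Vf) = 7.77 GPa

7.77 GPa


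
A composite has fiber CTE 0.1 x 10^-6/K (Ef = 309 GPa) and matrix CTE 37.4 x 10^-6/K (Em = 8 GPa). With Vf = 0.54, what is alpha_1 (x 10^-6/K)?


E1 = Ef*Vf + Em*(1-Vf) = 170.54
alpha_1 = (alpha_f*Ef*Vf + alpha_m*Em*(1-Vf))/E1 = 0.9 x 10^-6/K

0.9 x 10^-6/K


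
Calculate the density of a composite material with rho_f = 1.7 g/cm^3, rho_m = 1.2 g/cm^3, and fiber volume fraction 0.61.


rho_c = rho_f*Vf + rho_m*(1-Vf) = 1.7*0.61 + 1.2*0.39 = 1.505 g/cm^3

1.505 g/cm^3


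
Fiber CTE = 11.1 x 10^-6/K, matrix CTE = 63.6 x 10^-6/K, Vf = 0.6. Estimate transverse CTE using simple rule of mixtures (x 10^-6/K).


alpha_2 = alpha_f*Vf + alpha_m*(1-Vf) = 11.1*0.6 + 63.6*0.4 = 32.1 x 10^-6/K

32.1 x 10^-6/K


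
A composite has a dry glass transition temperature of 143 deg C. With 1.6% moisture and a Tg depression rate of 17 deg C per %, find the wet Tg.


Tg_wet = Tg_dry - k*moisture = 143 - 17*1.6 = 115.8 deg C

115.8 deg C


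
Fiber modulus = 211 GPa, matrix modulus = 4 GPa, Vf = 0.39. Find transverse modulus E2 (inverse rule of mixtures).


1/E2 = Vf/Ef + (1-Vf)/Em = 0.39/211 + 0.61/4
E2 = 6.48 GPa

6.48 GPa


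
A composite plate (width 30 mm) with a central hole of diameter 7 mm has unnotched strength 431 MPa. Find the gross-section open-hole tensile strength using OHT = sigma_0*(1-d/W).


OHT = sigma_0*(1-d/W) = 431*(1-7/30) = 330.4 MPa

330.4 MPa


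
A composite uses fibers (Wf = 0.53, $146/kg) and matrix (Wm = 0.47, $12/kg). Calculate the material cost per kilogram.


Cost = cost_f*Wf + cost_m*Wm = 146*0.53 + 12*0.47 = $83.02/kg

$83.02/kg


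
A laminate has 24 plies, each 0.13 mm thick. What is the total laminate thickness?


h = n * t_ply = 24 * 0.13 = 3.12 mm

3.12 mm


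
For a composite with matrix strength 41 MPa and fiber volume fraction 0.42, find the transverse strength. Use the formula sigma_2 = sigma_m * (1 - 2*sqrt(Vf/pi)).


factor = 1 - 2*sqrt(0.42/pi) = 0.2687
sigma_2 = 41 * 0.2687 = 11.02 MPa

11.02 MPa


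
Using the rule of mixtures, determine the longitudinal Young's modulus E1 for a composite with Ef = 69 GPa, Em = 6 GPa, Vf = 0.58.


E1 = Ef*Vf + Em*(1-Vf) = 69*0.58 + 6*0.42 = 42.54 GPa

42.54 GPa


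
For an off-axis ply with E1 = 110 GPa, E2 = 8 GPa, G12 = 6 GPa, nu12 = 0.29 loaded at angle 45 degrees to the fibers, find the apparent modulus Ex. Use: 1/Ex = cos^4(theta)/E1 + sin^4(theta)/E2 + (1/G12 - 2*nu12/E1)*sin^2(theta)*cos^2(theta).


cos^4(45) = 0.25, sin^4(45) = 0.25, sin^2(45)*cos^2(45) = 0.25
1/G12 - 2*nu12/E1 = 1/6 - 2*0.29/110 = 0.161394 GPa^-1
1/Ex = 0.25/110 + 0.25/8 + 0.161394*0.25 = 0.0738712 GPa^-1
Ex = 13.54 GPa

13.54 GPa


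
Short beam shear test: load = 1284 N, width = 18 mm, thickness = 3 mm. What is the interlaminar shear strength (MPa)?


ILSS = 3F/(4bh) = 3*1284/(4*18*3) = 17.83 MPa

17.83 MPa


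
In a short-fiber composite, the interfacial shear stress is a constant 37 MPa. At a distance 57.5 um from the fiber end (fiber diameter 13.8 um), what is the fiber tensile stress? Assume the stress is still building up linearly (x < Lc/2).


Force balance: sigma_f * (pi*d^2/4) = tau * (pi*d) * x  ->  sigma_f = 4 * tau * x / d
sigma_f = 4 * 37 * 57.5 / 13.8 = 616.7 MPa

616.7 MPa


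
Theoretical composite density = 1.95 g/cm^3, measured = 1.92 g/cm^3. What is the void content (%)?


Void% = (rho_theo - rho_actual)/rho_theo * 100 = (1.95 - 1.92)/1.95 * 100 = 1.54%

1.54%


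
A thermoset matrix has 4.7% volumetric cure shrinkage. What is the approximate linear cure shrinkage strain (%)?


Linear shrinkage ≈ vol_shrink/3 = 4.7/3 = 1.567%

1.567%


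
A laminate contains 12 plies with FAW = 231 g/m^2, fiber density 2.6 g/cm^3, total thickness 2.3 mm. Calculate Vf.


Vf = n * FAW / (rho_f * h * 1000) = 12 * 231 / (2.6 * 2.3 * 1000) = 0.4635

0.4635


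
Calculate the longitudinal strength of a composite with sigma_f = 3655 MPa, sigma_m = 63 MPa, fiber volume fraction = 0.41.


sigma_1 = sigma_f*Vf + sigma_m*(1-Vf) = 3655*0.41 + 63*0.59 = 1535.7 MPa

1535.7 MPa


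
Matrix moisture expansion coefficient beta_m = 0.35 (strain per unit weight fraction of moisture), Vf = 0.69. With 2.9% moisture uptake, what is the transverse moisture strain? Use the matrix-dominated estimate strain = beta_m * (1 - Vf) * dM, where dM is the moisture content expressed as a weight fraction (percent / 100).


dM = 2.9/100 = 0.029
strain = beta_m * (1-Vf) * dM = 0.35 * 0.31 * 0.029 = 0.0031465

0.0031465


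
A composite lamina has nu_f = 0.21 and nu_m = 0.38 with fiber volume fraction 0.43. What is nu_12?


nu_12 = nu_f*Vf + nu_m*(1-Vf) = 0.21*0.43 + 0.38*0.57 = 0.3069

0.3069


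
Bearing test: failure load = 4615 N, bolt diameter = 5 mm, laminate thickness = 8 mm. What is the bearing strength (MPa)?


sigma_br = F/(d*h) = 4615/(5*8) = 115.4 MPa

115.4 MPa


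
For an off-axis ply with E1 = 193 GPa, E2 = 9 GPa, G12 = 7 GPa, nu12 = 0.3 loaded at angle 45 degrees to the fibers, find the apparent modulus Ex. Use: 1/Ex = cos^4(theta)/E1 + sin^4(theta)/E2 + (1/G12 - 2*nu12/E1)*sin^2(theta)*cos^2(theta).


cos^4(45) = 0.25, sin^4(45) = 0.25, sin^2(45)*cos^2(45) = 0.25
1/G12 - 2*nu12/E1 = 1/7 - 2*0.3/193 = 0.139748 GPa^-1
1/Ex = 0.25/193 + 0.25/9 + 0.139748*0.25 = 0.0640102 GPa^-1
Ex = 15.62 GPa

15.62 GPa


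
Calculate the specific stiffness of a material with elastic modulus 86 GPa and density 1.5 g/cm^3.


Specific stiffness = E/rho = 86/1.5 = 57.3 GPa/(g/cm^3)

57.3 GPa/(g/cm^3)


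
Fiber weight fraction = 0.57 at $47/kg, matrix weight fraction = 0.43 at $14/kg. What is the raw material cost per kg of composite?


Cost = cost_f*Wf + cost_m*Wm = 47*0.57 + 14*0.43 = $32.81/kg

$32.81/kg


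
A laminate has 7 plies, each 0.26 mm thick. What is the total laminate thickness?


h = n * t_ply = 7 * 0.26 = 1.82 mm

1.82 mm


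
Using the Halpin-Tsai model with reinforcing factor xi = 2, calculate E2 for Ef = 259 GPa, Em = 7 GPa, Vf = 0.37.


eta = (Ef/Em - 1)/(Ef/Em + xi) = (37.0 - 1)/(37.0 + 2) = 0.9231
E2 = Em*(1+xi*eta*Vf)/(1-eta*Vf) = 17.89 GPa

17.89 GPa


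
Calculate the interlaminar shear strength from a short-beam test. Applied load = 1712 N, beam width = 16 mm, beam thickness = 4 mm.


ILSS = 3F/(4bh) = 3*1712/(4*16*4) = 20.06 MPa

20.06 MPa


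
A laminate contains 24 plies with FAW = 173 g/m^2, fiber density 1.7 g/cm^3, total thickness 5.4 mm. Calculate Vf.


Vf = n * FAW / (rho_f * h * 1000) = 24 * 173 / (1.7 * 5.4 * 1000) = 0.4523

0.4523


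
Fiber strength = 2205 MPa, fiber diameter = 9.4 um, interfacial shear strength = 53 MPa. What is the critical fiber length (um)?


Lc = sigma_f * d / (2 * tau_i) = 2205 * 9.4 / (2 * 53) = 195.5 um

195.5 um


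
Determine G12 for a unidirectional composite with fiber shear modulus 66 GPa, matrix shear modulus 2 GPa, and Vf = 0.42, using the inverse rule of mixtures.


1/G12 = Vf/Gf + (1-Vf)/Gm = 0.42/66 + 0.58/2
G12 = 3.37 GPa

3.37 GPa


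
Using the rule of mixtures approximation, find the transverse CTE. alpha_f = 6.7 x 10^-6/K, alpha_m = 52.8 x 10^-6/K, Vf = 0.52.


alpha_2 = alpha_f*Vf + alpha_m*(1-Vf) = 6.7*0.52 + 52.8*0.48 = 28.8 x 10^-6/K

28.8 x 10^-6/K


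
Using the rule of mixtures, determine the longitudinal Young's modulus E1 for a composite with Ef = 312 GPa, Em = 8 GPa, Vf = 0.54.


E1 = Ef*Vf + Em*(1-Vf) = 312*0.54 + 8*0.46 = 172.16 GPa

172.16 GPa


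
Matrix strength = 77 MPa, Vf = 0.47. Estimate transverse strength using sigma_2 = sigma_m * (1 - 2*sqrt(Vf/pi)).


factor = 1 - 2*sqrt(0.47/pi) = 0.2264
sigma_2 = 77 * 0.2264 = 17.43 MPa

17.43 MPa


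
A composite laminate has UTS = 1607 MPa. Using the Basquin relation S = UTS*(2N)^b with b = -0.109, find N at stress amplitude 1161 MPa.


N = 0.5 * (S/UTS)^(1/b) = 0.5 * (1161/1607)^(1/-0.109) = 9.8681 cycles

9.8681 cycles


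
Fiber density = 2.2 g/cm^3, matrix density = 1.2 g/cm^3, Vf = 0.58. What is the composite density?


rho_c = rho_f*Vf + rho_m*(1-Vf) = 2.2*0.58 + 1.2*0.42 = 1.78 g/cm^3

1.78 g/cm^3


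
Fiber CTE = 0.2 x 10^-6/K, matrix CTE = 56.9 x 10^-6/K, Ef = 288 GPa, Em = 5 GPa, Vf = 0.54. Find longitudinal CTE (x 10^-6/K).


E1 = Ef*Vf + Em*(1-Vf) = 157.82
alpha_1 = (alpha_f*Ef*Vf + alpha_m*Em*(1-Vf))/E1 = 1.03 x 10^-6/K

1.03 x 10^-6/K


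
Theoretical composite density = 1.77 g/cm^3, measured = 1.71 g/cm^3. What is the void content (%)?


Void% = (rho_theo - rho_actual)/rho_theo * 100 = (1.77 - 1.71)/1.77 * 100 = 3.39%

3.39%


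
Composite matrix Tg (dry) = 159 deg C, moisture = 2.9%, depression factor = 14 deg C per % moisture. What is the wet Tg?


Tg_wet = Tg_dry - k*moisture = 159 - 14*2.9 = 118.4 deg C

118.4 deg C
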